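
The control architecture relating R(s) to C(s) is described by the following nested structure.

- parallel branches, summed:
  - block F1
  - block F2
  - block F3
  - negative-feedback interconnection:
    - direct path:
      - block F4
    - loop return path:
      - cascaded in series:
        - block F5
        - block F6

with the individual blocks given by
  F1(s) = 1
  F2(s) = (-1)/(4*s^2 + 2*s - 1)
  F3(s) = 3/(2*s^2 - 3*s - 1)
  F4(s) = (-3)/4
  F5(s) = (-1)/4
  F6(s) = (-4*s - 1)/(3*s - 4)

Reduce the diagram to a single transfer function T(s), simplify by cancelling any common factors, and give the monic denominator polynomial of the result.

Reducing step by step:

Step 1. combine F5, F6 in series -> (4*s + 1)/(12*s - 16)
Step 2. feedback reduction of F4, (F5*F6) -> (48 - 36*s)/(36*s - 67)
Step 3. reduce the parallel group F1, F2, F3, [F4/(1+F4*(F5*F6))] -> (-152*s^4 + 512*s^3 - 118*s^2 - 694*s + 115)/(288*s^5 - 824*s^4 + 104*s^3 + 840*s^2 - 31*s - 67)
T(s) is the step-3 result (common factors already cancelled). Leading coefficient of the denominator: 288. Divide through by 288 for the monic polynomial.

Answer: s^5 - 103*s^4/36 + 13*s^3/36 + 35*s^2/12 - 31*s/288 - 67/288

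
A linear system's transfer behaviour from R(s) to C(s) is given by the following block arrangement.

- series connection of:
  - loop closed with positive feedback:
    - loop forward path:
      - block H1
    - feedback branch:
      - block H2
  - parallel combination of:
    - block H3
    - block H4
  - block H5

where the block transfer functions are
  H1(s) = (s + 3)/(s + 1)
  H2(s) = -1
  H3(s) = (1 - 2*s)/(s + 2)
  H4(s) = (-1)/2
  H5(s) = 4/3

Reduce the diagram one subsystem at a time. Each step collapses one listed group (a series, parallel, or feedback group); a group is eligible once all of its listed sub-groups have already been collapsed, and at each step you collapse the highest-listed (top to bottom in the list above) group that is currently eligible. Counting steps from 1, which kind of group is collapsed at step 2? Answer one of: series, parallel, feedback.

Step 1: reduce the feedback loop with forward H1 and return H2
Step 2: combine H3, H4 in parallel
Step 3: cascade [H1/(1-H1*H2)], (H3+H4), H5
Step 2 collapses a parallel group.

Answer: parallel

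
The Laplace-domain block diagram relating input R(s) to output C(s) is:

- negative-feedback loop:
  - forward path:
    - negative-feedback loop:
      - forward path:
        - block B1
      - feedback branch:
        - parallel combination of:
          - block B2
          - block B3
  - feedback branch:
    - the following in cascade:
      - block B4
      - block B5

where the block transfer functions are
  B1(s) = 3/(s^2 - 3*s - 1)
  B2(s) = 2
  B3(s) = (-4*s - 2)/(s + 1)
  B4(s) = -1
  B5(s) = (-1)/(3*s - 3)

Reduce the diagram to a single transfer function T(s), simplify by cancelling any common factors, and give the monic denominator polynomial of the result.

(1) reduce the parallel group B2, B3: (-2*s)/(s + 1)
(2) feedback reduction of B1, (B2+B3): (3*s + 3)/(s^3 - 2*s^2 - 10*s - 1)
(3) cascade B4, B5: 1/(3*s - 3)
(4) reduce the feedback loop with forward [B1/(1+B1*(B2+B3))] and return (B4*B5): (3*s^2 - 3)/(s^4 - 3*s^3 - 8*s^2 + 10*s + 2)
No further cancellation is possible in the step-4 result, so that is T(s). Its denominator is already monic.

Therefore the answer is s^4 - 3*s^3 - 8*s^2 + 10*s + 2.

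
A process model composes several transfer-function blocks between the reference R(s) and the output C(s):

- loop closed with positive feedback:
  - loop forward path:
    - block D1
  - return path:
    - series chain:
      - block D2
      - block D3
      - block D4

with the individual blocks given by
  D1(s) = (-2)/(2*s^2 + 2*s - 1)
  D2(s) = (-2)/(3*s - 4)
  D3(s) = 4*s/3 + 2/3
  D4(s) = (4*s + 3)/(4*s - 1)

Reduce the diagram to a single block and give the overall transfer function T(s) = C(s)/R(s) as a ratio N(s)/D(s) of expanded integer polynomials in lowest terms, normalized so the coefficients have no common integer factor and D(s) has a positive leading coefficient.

1. multiply D2, D3, D4 (series): (-32*s^2 - 40*s - 12)/(36*s^2 - 57*s + 12)
2. close the feedback loop around D1, (D2*D3*D4), giving the overall T(s)

Hence the answer: (-72*s^2 + 114*s - 24)/(72*s^4 - 42*s^3 - 190*s^2 + s - 36)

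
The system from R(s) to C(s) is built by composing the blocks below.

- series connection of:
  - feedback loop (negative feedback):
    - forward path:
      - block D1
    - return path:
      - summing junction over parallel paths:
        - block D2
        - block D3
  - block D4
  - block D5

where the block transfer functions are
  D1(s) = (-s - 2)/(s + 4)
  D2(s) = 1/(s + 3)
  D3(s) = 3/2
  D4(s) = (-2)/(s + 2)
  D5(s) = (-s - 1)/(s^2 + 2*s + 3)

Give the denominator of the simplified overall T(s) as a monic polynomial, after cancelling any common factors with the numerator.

The answer is s^4 + 5*s^3 + 7*s^2 + 5*s - 6.

Reasoning:
Step 1: add D2, D3 (parallel) -> (3*s + 11)/(2*s + 6)
Step 2: reduce the feedback loop with forward D1 and return (D2+D3) -> (2*s^2 + 10*s + 12)/(s^2 + 3*s - 2)
Step 3: multiply [D1/(1+D1*(D2+D3))], D4, D5 (series) -> (4*s^2 + 16*s + 12)/(s^4 + 5*s^3 + 7*s^2 + 5*s - 6)
Step 3 gives the fully reduced T(s), with no common factor left to cancel. The denominator is already monic (leading coefficient 1).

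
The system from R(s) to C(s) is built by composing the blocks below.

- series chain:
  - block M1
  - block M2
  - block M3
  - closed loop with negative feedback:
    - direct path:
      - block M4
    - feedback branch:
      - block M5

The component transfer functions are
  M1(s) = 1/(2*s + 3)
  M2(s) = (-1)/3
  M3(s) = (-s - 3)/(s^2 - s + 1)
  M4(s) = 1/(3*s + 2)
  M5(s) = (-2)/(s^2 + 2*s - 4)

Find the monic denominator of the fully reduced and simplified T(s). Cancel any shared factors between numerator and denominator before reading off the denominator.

First reduce the diagram to T(s).

1. apply the feedback formula to M4, M5: (s^2 + 2*s - 4)/(3*s^3 + 8*s^2 - 8*s - 10)
2. combine M1, M2, M3, [M4/(1+M4*M5)] in series: (s^3 + 5*s^2 + 2*s - 12)/(18*s^6 + 57*s^5 - 33*s^4 - 81*s^3 + 66*s^2 - 42*s - 90)
No further cancellation is possible in the step-2 result, so that is T(s). Its denominator becomes monic after dividing by the leading coefficient 18.

Answer: s^6 + 19*s^5/6 - 11*s^4/6 - 9*s^3/2 + 11*s^2/3 - 7*s/3 - 5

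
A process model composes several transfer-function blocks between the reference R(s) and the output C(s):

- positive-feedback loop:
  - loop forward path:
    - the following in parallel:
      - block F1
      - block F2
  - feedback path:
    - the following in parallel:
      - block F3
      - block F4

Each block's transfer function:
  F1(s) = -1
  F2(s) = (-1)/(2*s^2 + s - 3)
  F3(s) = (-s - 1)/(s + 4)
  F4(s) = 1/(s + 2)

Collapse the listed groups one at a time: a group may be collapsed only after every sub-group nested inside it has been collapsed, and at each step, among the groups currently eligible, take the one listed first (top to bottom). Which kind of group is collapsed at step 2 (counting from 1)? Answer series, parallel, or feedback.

Step 1: reduce the parallel group F1, F2
Step 2: sum the parallel branches F3, F4
Step 3: reduce the feedback loop with forward (F1+F2) and return (F3+F4)
At step 2 the group reduced is parallel.

Therefore the answer is parallel.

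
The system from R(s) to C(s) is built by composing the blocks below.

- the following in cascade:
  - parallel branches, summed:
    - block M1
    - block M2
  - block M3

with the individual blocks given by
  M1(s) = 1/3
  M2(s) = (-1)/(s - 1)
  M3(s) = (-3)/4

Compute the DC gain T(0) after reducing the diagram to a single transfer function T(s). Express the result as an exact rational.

Step 1. combine M1, M2 in parallel = (s - 4)/(3*s - 3)
Step 2. series reduction of (M1+M2), M3 = (4 - s)/(4*s - 4)
Evaluating the step-2 result (the overall T(s)) at s = 0 gives T(0) = 4/(-4) = -1.

Hence the answer: -1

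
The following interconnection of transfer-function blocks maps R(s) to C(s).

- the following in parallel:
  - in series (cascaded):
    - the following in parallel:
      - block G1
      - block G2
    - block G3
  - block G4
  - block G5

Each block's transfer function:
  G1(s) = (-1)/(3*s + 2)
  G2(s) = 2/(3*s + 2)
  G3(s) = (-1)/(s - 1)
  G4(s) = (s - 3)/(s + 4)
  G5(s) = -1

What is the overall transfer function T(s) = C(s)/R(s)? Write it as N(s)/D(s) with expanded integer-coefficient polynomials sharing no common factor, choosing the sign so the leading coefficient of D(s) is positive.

1. parallel reduction of G1, G2 -> 1/(3*s + 2)
2. series reduction of (G1+G2), G3 -> (-1)/(3*s^2 - s - 2)
3. add ((G1+G2)*G3), G4, G5 (parallel): this yields T(s), and no further normalization is needed

Hence the answer: (-21*s^2 + 6*s + 10)/(3*s^3 + 11*s^2 - 6*s - 8)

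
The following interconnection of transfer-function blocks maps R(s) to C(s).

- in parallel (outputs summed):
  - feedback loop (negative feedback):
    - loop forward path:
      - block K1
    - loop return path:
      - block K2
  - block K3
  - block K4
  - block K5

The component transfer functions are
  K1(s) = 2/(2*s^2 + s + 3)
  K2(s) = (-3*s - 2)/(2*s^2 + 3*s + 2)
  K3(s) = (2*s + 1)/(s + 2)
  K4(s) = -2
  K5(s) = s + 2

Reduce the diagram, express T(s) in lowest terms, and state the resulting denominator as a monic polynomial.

First reduce the diagram to T(s).

Step 1 - close the feedback loop around K1, K2 -> (4*s^2 + 6*s + 4)/(4*s^4 + 8*s^3 + 13*s^2 + 5*s + 2)
Step 2 - add [K1/(1+K1*K2)], K3, K4, K5 (parallel) -> (4*s^6 + 24*s^5 + 49*s^4 + 69*s^3 + 49*s^2 + 29*s + 10)/(4*s^5 + 16*s^4 + 29*s^3 + 31*s^2 + 12*s + 4)
T(s) is the step-2 result (common factors already cancelled). Leading coefficient of the denominator: 4. Divide through by 4 for the monic polynomial.

Answer: s^5 + 4*s^4 + 29*s^3/4 + 31*s^2/4 + 3*s + 1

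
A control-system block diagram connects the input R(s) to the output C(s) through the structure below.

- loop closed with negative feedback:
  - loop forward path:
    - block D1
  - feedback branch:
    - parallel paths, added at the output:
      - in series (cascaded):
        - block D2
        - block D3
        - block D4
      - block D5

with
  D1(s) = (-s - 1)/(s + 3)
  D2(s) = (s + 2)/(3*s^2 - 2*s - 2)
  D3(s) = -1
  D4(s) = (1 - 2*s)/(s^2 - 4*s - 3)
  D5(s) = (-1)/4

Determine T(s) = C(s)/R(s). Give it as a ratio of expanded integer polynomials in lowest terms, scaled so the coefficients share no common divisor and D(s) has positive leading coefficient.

First reduce the diagram to T(s).

Step 1 - cascade D2, D3, D4: (2*s^2 + 3*s - 2)/(3*s^4 - 14*s^3 - 3*s^2 + 14*s + 6)
Step 2 - parallel reduction of (D2*D3*D4), D5: (-3*s^4 + 14*s^3 + 11*s^2 - 2*s - 14)/(12*s^4 - 56*s^3 - 12*s^2 + 56*s + 24)
Step 3 - collapse the loop (D1 forward, ((D2*D3*D4)+D5) return): this yields T(s), and no further normalization is needed

Answer: (-12*s^5 + 44*s^4 + 68*s^3 - 44*s^2 - 80*s - 24)/(15*s^5 - 31*s^4 - 205*s^3 + 11*s^2 + 208*s + 86)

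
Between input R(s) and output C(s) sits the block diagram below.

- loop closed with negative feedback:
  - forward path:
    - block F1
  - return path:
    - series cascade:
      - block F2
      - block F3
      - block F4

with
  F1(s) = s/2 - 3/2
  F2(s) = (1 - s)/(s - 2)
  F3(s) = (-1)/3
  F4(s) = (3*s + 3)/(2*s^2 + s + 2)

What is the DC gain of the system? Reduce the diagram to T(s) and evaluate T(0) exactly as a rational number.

The answer is -12/5.

Reasoning:
1. cascade F2, F3, F4 gives (s^2 - 1)/(2*s^3 - 3*s^2 - 4)
2. apply the feedback formula to F1, (F2*F3*F4) gives (2*s^4 - 9*s^3 + 9*s^2 - 4*s + 12)/(5*s^3 - 9*s^2 - s - 5)
Step 2 gives the overall T(s). Then T(0) = 12/(-5) = -12/5.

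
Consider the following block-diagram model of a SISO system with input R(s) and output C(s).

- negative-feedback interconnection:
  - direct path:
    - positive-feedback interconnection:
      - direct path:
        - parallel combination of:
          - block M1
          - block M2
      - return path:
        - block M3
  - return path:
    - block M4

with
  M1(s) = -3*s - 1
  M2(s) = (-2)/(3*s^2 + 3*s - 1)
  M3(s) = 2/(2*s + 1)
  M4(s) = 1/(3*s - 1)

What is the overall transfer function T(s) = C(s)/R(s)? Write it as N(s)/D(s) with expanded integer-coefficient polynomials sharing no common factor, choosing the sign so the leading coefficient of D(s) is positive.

Answer: (-54*s^5 - 81*s^4 - 3*s^3 + 6*s^2 - s + 1)/(54*s^4 + 42*s^3 - 42*s^2 - 2)

Working:
Step 1: add M1, M2 (parallel): (-9*s^3 - 12*s^2 - 1)/(3*s^2 + 3*s - 1)
Step 2: feedback reduction of (M1+M2), M3: (-18*s^4 - 33*s^3 - 12*s^2 - 2*s - 1)/(24*s^3 + 33*s^2 + s + 1)
Step 3: reduce the feedback loop with forward [(M1+M2)/(1-(M1+M2)*M3)] and return M4 - this is the overall T(s), already in the required normalized form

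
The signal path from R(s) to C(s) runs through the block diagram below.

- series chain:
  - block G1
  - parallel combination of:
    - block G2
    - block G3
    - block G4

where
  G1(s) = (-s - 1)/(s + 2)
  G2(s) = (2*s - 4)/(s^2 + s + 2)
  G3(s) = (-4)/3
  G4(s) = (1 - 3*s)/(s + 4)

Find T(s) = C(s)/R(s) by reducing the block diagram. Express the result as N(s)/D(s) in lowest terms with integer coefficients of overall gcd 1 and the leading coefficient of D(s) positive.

[1] parallel reduction of G2, G3, G4 gives (-13*s^3 - 20*s^2 - 27*s - 74)/(3*s^3 + 15*s^2 + 18*s + 24)
[2] reduce the series chain G1, (G2+G3+G4) - this is the overall T(s), already in the required normalized form

Therefore the answer is (13*s^4 + 33*s^3 + 47*s^2 + 101*s + 74)/(3*s^4 + 21*s^3 + 48*s^2 + 60*s + 48).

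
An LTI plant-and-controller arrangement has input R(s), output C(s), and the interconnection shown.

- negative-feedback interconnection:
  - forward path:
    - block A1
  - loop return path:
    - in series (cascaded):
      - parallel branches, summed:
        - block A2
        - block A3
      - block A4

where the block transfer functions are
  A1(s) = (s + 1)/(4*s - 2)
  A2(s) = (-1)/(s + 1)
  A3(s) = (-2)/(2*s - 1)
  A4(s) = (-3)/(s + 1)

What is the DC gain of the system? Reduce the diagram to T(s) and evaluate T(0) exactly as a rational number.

1. combine A2, A3 in parallel gives (-4*s - 1)/(2*s^2 + s - 1)
2. combine (A2+A3), A4 in series gives (12*s + 3)/(2*s^3 + 3*s^2 - 1)
3. close the feedback loop around A1, ((A2+A3)*A4) gives (2*s^3 + 3*s^2 - 1)/(8*s^3 + 6*s + 5)
DC gain: substitute s = 0 into T(s) from step 3: T(0) = -1/5.

Final answer: -1/5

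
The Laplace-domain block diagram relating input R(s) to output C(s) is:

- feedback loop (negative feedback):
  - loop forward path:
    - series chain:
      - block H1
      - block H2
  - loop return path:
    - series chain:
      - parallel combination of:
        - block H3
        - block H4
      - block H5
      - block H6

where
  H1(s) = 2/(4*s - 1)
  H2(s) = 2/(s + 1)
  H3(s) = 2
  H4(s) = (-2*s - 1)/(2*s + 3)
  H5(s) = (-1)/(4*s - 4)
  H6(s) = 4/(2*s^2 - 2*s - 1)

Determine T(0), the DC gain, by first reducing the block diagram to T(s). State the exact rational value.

1. multiply H1, H2 (series), giving 4/(4*s^2 + 3*s - 1)
2. sum the parallel branches H3, H4, giving (2*s + 5)/(2*s + 3)
3. combine (H3+H4), H5, H6 in series, giving (-2*s - 5)/(4*s^4 - 2*s^3 - 10*s^2 + 5*s + 3)
4. apply the feedback formula to (H1*H2), ((H3+H4)*H5*H6), giving (16*s^4 - 8*s^3 - 40*s^2 + 20*s + 12)/(16*s^6 + 4*s^5 - 50*s^4 - 8*s^3 + 37*s^2 - 4*s - 23)
Step 4 gives the overall T(s). Then T(0) = 12/(-23) = -12/23.

Hence the answer: -12/23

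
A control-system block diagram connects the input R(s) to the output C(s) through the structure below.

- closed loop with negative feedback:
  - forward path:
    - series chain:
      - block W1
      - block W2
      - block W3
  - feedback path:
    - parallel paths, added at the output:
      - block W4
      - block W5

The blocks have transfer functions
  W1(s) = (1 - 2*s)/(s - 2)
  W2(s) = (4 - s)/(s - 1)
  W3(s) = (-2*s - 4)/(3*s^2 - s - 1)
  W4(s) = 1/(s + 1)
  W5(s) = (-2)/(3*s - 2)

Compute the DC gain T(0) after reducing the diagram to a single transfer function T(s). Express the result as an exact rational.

1. series reduction of W1, W2, W3 = (-4*s^3 + 10*s^2 + 28*s - 16)/(3*s^4 - 10*s^3 + 8*s^2 + s - 2)
2. sum the parallel branches W4, W5 = (s - 4)/(3*s^2 + s - 2)
3. close the feedback loop around (W1*W2*W3), (W4+W5) = (-12*s^5 + 26*s^4 + 102*s^3 - 40*s^2 - 72*s + 32)/(9*s^6 - 27*s^5 + 4*s^4 + 57*s^3 - 33*s^2 - 132*s + 68)
Step 3 gives the overall T(s). Then T(0) = 32/68 = 8/17.

Therefore the answer is 8/17.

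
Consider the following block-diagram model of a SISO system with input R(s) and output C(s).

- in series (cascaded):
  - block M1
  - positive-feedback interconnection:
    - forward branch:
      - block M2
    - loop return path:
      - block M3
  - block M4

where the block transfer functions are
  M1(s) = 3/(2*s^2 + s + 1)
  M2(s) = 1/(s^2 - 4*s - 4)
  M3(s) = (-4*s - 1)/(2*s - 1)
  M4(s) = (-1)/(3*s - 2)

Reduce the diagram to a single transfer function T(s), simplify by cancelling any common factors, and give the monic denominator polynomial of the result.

Reducing step by step:

1. close the feedback loop around M2, M3, giving (2*s - 1)/(2*s^3 - 9*s^2 + 5)
2. series reduction of M1, [M2/(1-M2*M3)], M4, giving (3 - 6*s)/(12*s^6 - 56*s^5 + 11*s^4 + 17*s^3 + 13*s^2 + 5*s - 10)
No further cancellation is possible in the step-2 result, so that is T(s). Its denominator becomes monic after dividing by the leading coefficient 12.

Answer: s^6 - 14*s^5/3 + 11*s^4/12 + 17*s^3/12 + 13*s^2/12 + 5*s/12 - 5/6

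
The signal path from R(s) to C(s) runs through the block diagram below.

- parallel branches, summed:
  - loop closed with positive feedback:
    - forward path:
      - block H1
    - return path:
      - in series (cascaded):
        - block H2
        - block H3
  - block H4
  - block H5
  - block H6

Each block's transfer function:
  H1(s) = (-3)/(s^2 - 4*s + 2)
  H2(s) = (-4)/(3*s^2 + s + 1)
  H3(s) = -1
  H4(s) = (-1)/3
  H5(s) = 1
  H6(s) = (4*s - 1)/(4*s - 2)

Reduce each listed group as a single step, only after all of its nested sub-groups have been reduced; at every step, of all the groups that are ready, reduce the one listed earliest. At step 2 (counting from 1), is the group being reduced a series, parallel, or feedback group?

The answer is feedback.

Reasoning:
[1] series reduction of H2, H3
[2] feedback reduction of H1, (H2*H3)
[3] reduce the parallel group [H1/(1-H1*(H2*H3))], H4, H5, H6
Step 2 collapses a feedback group.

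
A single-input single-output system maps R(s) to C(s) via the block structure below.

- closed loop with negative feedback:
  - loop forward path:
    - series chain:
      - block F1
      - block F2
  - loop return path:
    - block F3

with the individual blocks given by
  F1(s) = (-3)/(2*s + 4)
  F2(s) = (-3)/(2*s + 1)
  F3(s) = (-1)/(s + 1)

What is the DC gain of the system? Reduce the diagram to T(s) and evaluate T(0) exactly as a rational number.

Reducing step by step:

(1) series reduction of F1, F2 -> 9/(4*s^2 + 10*s + 4)
(2) feedback reduction of (F1*F2), F3 -> (9*s + 9)/(4*s^3 + 14*s^2 + 14*s - 5)
That last expression is T(s); at s = 0 only the constant terms survive, so T(0) = 9/(-5) = -9/5.

Answer: -9/5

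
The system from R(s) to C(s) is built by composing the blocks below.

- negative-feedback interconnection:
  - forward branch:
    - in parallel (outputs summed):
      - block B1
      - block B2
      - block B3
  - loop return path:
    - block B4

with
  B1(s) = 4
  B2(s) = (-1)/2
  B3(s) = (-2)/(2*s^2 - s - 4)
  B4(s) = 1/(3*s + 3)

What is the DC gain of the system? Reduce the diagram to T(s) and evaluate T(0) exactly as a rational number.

Reducing step by step:

Step 1: reduce the parallel group B1, B2, B3 -> (14*s^2 - 7*s - 32)/(4*s^2 - 2*s - 8)
Step 2: close the feedback loop around (B1+B2+B3), B4 -> (42*s^3 + 21*s^2 - 117*s - 96)/(12*s^3 + 20*s^2 - 37*s - 56)
Step 2 gives the overall T(s). Then T(0) = -96/(-56) = 12/7.

Answer: 12/7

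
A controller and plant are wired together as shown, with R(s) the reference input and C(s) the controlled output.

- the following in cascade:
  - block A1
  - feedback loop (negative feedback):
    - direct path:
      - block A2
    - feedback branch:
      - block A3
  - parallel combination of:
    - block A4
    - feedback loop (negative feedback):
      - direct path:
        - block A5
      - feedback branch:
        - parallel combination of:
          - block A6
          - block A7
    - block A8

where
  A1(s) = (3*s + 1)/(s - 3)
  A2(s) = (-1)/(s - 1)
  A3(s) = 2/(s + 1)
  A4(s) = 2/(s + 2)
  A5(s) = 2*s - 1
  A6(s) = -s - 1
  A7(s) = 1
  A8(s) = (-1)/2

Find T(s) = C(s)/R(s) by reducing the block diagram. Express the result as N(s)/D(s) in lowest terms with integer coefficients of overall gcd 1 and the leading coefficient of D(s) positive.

(1) feedback reduction of A2, A3; result (-s - 1)/(s^2 - 3)
(2) add A6, A7 (parallel); result -s
(3) feedback reduction of A5, (A6+A7); result (1 - 2*s)/(2*s^2 - s - 1)
(4) combine A4, [A5/(1+A5*(A6+A7))], A8 in parallel; result (-2*s^3 + s^2 - 7*s + 2)/(4*s^3 + 6*s^2 - 6*s - 4)
(5) reduce the series chain A1, [A2/(1+A2*A3)], (A4+[A5/(1+A5*(A6+A7))]+A8) - this is the overall T(s), already in the required normalized form

Hence the answer: (6*s^5 + 5*s^4 + 19*s^3 + 21*s^2 - s - 2)/(4*s^6 - 6*s^5 - 36*s^4 + 32*s^3 + 84*s^2 - 42*s - 36)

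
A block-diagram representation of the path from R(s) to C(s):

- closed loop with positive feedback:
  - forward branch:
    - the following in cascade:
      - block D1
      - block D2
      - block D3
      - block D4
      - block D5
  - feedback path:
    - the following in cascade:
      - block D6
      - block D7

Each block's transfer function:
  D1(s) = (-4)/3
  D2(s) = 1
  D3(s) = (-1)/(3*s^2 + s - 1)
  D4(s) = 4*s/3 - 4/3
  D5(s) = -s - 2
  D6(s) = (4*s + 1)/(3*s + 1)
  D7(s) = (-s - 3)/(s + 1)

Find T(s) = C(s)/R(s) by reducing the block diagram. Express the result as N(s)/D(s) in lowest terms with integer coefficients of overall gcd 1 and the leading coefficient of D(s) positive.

Step 1 - multiply D1, D2, D3, D4, D5 (series) gives (-16*s^2 - 16*s + 32)/(27*s^2 + 9*s - 9)
Step 2 - reduce the series chain D6, D7 gives (-4*s^2 - 13*s - 3)/(3*s^2 + 4*s + 1)
Step 3 - collapse the loop ((D1*D2*D3*D4*D5) forward, (D6*D7) return): this yields T(s), and no further normalization is needed

Final answer: (-48*s^4 - 112*s^3 + 16*s^2 + 112*s + 32)/(17*s^4 - 137*s^3 - 92*s^2 + 341*s + 87)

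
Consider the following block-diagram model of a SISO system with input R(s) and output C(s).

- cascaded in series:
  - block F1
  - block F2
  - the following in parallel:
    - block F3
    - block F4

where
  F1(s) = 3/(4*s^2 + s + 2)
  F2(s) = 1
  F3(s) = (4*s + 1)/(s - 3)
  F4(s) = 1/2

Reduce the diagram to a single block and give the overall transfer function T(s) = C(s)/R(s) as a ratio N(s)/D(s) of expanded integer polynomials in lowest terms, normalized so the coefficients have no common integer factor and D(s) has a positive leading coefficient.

[1] combine F3, F4 in parallel gives (9*s - 1)/(2*s - 6)
[2] cascade F1, F2, (F3+F4); the result is T(s) itself (integer coefficients, no common factor, positive leading denominator coefficient)

Answer: (27*s - 3)/(8*s^3 - 22*s^2 - 2*s - 12)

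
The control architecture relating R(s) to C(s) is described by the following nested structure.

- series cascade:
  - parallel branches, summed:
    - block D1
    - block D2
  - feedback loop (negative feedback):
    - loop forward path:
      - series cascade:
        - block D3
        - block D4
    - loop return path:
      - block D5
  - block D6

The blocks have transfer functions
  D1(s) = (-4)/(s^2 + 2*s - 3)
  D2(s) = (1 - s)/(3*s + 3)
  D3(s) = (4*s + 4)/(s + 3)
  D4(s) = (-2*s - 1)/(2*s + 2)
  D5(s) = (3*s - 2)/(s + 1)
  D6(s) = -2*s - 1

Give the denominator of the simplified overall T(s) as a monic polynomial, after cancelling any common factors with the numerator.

First reduce the diagram to T(s).

Step 1: sum the parallel branches D1, D2; result (-s^3 - s^2 - 7*s - 15)/(3*s^3 + 9*s^2 - 3*s - 9)
Step 2: combine D3, D4 in series; result (-4*s - 2)/(s + 3)
Step 3: apply the feedback formula to (D3*D4), D5; result (4*s^2 + 6*s + 2)/(11*s^2 - 6*s - 7)
Step 4: combine (D1+D2), [(D3*D4)/(1+(D3*D4)*D5)], D6 in series; result (8*s^5 + 16*s^4 + 66*s^3 + 178*s^2 + 134*s + 30)/(33*s^4 + 48*s^3 - 156*s^2 + 12*s + 63)
No further cancellation is possible in the step-4 result, so that is T(s). Its denominator becomes monic after dividing by the leading coefficient 33.

Answer: s^4 + 16*s^3/11 - 52*s^2/11 + 4*s/11 + 21/11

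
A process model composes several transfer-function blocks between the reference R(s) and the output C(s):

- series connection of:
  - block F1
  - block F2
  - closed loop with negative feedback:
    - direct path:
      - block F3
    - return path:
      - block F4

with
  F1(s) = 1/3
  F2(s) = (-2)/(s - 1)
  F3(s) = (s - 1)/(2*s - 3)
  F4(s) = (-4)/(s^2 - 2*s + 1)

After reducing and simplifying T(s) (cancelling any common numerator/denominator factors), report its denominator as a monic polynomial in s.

First reduce the diagram to T(s).

(1) collapse the loop (F3 forward, F4 return), giving (s^2 - 2*s + 1)/(2*s^2 - 5*s - 1)
(2) combine F1, F2, [F3/(1+F3*F4)] in series, giving (2 - 2*s)/(6*s^2 - 15*s - 3)
That last expression is T(s), already simplified. Scaling its denominator by 1/6 (the reciprocal of the leading coefficient) yields the monic denominator.

Answer: s^2 - 5*s/2 - 1/2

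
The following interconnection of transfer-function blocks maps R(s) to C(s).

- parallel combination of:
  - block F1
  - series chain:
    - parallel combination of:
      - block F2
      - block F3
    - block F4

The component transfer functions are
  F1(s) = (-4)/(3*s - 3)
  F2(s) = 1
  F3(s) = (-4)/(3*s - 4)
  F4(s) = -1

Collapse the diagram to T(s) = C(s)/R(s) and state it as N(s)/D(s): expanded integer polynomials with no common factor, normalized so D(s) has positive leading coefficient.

(1) add F2, F3 (parallel), giving (3*s - 8)/(3*s - 4)
(2) reduce the series chain (F2+F3), F4, giving (8 - 3*s)/(3*s - 4)
(3) reduce the parallel group F1, ((F2+F3)*F4): this yields T(s), and no further normalization is needed

Therefore the answer is (-9*s^2 + 21*s - 8)/(9*s^2 - 21*s + 12).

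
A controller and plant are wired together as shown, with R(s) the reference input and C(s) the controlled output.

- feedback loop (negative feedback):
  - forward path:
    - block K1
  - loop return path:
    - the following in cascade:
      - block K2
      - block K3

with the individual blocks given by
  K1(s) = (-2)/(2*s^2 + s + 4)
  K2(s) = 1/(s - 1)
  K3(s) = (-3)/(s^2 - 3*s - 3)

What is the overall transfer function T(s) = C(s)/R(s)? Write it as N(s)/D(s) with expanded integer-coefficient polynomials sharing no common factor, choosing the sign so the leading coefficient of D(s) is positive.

Answer: (-2*s^3 + 8*s^2 - 6)/(2*s^5 - 7*s^4 - 10*s^2 + 3*s + 18)

Working:
Step 1: multiply K2, K3 (series) -> (-3)/(s^3 - 4*s^2 + 3)
Step 2: apply the feedback formula to K1, (K2*K3); the result is T(s) itself (integer coefficients, no common factor, positive leading denominator coefficient)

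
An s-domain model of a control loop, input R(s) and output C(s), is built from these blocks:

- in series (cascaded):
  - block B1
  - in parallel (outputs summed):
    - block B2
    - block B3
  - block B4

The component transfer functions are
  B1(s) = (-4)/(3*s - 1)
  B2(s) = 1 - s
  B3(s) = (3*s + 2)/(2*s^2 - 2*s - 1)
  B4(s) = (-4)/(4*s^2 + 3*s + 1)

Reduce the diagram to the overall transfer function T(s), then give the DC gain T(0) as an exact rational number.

1. reduce the parallel group B2, B3 gives (-2*s^3 + 4*s^2 + 2*s + 1)/(2*s^2 - 2*s - 1)
2. cascade B1, (B2+B3), B4 gives (-32*s^3 + 64*s^2 + 32*s + 16)/(24*s^5 - 14*s^4 - 22*s^3 - 7*s^2 + 2*s + 1)
The step-2 result is T(s). Setting s = 0: T(0) = 16/1 = 16.

Answer: 16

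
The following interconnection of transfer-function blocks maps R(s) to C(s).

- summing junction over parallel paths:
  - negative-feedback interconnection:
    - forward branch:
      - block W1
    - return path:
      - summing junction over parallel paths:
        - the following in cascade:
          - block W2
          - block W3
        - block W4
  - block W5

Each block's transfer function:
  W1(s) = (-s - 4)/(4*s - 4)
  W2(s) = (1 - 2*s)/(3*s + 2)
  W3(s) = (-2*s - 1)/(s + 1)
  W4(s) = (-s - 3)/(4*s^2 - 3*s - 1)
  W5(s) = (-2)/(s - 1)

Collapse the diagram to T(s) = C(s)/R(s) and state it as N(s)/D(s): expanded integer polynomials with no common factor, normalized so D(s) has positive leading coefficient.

Answer: (-12*s^6 - 111*s^5 + 131*s^4 + 89*s^3 - 201*s^2 - 232*s - 64)/(32*s^6 - 85*s^5 + 51*s^4 + 100*s^3 - s^2 - 69*s - 28)

Working:
Step 1: combine W2, W3 in series gives (4*s^2 - 1)/(3*s^2 + 5*s + 2)
Step 2: parallel reduction of (W2*W3), W4 gives (16*s^4 - 15*s^3 - 22*s^2 - 14*s - 5)/(12*s^4 + 11*s^3 - 10*s^2 - 11*s - 2)
Step 3: feedback reduction of W1, ((W2*W3)+W4) gives (-12*s^5 - 59*s^4 - 34*s^3 + 51*s^2 + 46*s + 8)/(32*s^5 - 53*s^4 - 2*s^3 + 98*s^2 + 97*s + 28)
Step 4: combine [W1/(1+W1*((W2*W3)+W4))], W5 in parallel, giving the overall T(s)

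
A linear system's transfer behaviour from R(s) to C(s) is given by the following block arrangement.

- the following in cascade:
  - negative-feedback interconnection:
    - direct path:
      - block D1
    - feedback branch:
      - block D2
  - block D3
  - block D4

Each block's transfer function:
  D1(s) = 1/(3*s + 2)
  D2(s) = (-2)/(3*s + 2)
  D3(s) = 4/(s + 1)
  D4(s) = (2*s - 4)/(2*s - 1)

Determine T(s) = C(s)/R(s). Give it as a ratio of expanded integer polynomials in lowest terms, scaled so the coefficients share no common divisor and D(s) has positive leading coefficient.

1. apply the feedback formula to D1, D2; result (3*s + 2)/(9*s^2 + 12*s + 2)
2. reduce the series chain [D1/(1+D1*D2)], D3, D4 - this is the overall T(s), already in the required normalized form

Hence the answer: (24*s^2 - 32*s - 32)/(18*s^4 + 33*s^3 + 7*s^2 - 10*s - 2)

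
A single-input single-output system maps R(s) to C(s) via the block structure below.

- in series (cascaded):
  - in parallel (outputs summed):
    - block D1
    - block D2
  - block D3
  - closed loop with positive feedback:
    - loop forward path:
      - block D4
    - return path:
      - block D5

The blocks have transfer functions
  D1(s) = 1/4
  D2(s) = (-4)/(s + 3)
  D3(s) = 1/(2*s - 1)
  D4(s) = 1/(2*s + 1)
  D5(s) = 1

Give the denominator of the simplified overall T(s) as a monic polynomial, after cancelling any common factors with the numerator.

First reduce the diagram to T(s).

Step 1. reduce the parallel group D1, D2; result (s - 13)/(4*s + 12)
Step 2. feedback reduction of D4, D5; result 1/(2*s)
Step 3. cascade (D1+D2), D3, [D4/(1-D4*D5)]; result (s - 13)/(16*s^3 + 40*s^2 - 24*s)
T(s) is the step-3 result (common factors already cancelled). Leading coefficient of the denominator: 16. Divide through by 16 for the monic polynomial.

Answer: s^3 + 5*s^2/2 - 3*s/2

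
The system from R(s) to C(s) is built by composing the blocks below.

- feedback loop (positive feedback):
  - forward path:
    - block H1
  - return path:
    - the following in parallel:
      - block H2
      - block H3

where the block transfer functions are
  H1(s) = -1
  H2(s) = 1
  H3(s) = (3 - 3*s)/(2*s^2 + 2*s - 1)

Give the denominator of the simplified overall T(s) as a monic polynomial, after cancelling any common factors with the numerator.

1. sum the parallel branches H2, H3 = (2*s^2 - s + 2)/(2*s^2 + 2*s - 1)
2. close the feedback loop around H1, (H2+H3) = (-2*s^2 - 2*s + 1)/(4*s^2 + s + 1)
T(s) is the step-2 result (common factors already cancelled). Leading coefficient of the denominator: 4. Divide through by 4 for the monic polynomial.

Final answer: s^2 + s/4 + 1/4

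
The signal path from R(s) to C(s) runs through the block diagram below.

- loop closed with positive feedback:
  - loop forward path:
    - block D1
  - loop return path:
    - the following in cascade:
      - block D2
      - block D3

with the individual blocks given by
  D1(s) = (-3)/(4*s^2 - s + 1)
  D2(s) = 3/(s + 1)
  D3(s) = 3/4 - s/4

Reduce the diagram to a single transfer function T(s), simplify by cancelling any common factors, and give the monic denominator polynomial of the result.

Reducing step by step:

(1) combine D2, D3 in series -> (9 - 3*s)/(4*s + 4)
(2) close the feedback loop around D1, (D2*D3) -> (-12*s - 12)/(16*s^3 + 12*s^2 - 9*s + 31)
T(s) is the step-2 result (common factors already cancelled). Leading coefficient of the denominator: 16. Divide through by 16 for the monic polynomial.

Answer: s^3 + 3*s^2/4 - 9*s/16 + 31/16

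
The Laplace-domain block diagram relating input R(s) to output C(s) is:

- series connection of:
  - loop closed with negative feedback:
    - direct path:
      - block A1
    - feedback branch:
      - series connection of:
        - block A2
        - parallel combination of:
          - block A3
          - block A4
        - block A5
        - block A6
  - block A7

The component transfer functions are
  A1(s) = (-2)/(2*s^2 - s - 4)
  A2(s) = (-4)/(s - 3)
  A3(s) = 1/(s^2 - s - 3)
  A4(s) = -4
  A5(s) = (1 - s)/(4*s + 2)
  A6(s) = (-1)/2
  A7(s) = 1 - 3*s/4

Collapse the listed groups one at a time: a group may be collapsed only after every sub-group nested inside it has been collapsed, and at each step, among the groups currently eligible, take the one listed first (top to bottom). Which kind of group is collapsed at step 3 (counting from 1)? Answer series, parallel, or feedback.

Step 1: sum the parallel branches A3, A4
Step 2: combine A2, (A3+A4), A5, A6 in series
Step 3: close the feedback loop around A1, (A2*(A3+A4)*A5*A6)
Step 4: reduce the series chain [A1/(1+A1*(A2*(A3+A4)*A5*A6))], A7
So the answer for step 3 is feedback.

Final answer: feedback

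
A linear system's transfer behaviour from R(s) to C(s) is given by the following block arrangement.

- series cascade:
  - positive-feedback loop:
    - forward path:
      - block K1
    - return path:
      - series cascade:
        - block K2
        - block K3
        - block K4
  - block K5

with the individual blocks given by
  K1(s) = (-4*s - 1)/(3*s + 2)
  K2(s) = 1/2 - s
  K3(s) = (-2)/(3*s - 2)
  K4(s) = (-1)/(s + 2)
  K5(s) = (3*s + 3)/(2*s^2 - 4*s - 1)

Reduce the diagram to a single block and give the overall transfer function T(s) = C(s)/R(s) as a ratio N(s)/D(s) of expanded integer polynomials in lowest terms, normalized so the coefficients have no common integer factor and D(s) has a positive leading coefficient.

The answer is (-36*s^4 - 93*s^3 - 21*s^2 + 48*s + 12)/(18*s^5 - 16*s^4 - 53*s^3 - 16*s^2 + 30*s + 7).

Reasoning:
Step 1. series reduction of K2, K3, K4; result (1 - 2*s)/(3*s^2 + 4*s - 4)
Step 2. close the feedback loop around K1, (K2*K3*K4); result (-12*s^3 - 19*s^2 + 12*s + 4)/(9*s^3 + 10*s^2 - 2*s - 7)
Step 3. combine [K1/(1-K1*(K2*K3*K4))], K5 in series, which is the overall transfer function T(s) = C(s)/R(s) in lowest terms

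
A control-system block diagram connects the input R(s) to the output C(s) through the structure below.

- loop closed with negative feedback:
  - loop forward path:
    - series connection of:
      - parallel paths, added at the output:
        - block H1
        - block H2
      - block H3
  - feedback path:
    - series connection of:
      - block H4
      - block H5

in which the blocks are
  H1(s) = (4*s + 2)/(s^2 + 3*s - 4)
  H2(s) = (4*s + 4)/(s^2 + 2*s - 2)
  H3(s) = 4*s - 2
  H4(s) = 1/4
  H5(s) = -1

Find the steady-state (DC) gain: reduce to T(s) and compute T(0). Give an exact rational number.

The answer is -20.

Reasoning:
(1) reduce the parallel group H1, H2 = (8*s^3 + 26*s^2 - 8*s - 20)/(s^4 + 5*s^3 - 14*s + 8)
(2) combine (H1+H2), H3 in series = (32*s^4 + 88*s^3 - 84*s^2 - 64*s + 40)/(s^4 + 5*s^3 - 14*s + 8)
(3) multiply H4, H5 (series) = (-1)/4
(4) reduce the feedback loop with forward ((H1+H2)*H3) and return (H4*H5) = (-32*s^4 - 88*s^3 + 84*s^2 + 64*s - 40)/(7*s^4 + 17*s^3 - 21*s^2 - 2*s + 2)
DC gain: substitute s = 0 into T(s) from step 4: T(0) = -40/2 = -20.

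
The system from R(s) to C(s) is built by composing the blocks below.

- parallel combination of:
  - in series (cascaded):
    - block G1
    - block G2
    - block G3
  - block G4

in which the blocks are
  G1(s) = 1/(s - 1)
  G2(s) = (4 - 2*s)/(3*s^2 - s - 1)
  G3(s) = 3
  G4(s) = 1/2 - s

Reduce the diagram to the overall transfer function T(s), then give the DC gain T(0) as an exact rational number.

Step 1: multiply G1, G2, G3 (series); result (12 - 6*s)/(3*s^3 - 4*s^2 + 1)
Step 2: combine (G1*G2*G3), G4 in parallel; result (-6*s^4 + 11*s^3 - 4*s^2 - 14*s + 25)/(6*s^3 - 8*s^2 + 2)
Evaluating the step-2 result (the overall T(s)) at s = 0 gives T(0) = 25/2.

Hence the answer: 25/2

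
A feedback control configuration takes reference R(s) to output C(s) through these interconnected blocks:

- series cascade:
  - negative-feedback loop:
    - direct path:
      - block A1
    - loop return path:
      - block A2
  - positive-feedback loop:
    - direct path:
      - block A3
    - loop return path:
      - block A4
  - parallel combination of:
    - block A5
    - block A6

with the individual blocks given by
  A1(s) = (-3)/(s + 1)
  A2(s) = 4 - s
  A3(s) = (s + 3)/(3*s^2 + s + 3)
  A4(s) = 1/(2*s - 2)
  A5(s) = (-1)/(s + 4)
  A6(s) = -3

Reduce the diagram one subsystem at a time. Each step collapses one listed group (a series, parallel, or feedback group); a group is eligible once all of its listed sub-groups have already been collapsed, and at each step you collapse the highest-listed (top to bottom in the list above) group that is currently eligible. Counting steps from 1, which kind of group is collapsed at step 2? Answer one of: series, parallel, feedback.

Reducing step by step:

[1] apply the feedback formula to A1, A2
[2] apply the feedback formula to A3, A4
[3] combine A5, A6 in parallel
[4] series reduction of [A1/(1+A1*A2)], [A3/(1-A3*A4)], (A5+A6)
At step 2 the group reduced is feedback.

Answer: feedback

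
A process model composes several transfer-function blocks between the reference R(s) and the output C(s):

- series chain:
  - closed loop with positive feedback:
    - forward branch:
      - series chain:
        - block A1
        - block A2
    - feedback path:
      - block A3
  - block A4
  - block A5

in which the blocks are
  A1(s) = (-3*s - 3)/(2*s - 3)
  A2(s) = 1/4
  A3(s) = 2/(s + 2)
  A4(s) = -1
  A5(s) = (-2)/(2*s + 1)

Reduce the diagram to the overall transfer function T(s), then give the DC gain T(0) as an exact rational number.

Step 1. cascade A1, A2: (-3*s - 3)/(8*s - 12)
Step 2. feedback reduction of (A1*A2), A3: (-3*s^2 - 9*s - 6)/(8*s^2 + 10*s - 18)
Step 3. combine [(A1*A2)/(1-(A1*A2)*A3)], A4, A5 in series: (-3*s^2 - 9*s - 6)/(8*s^3 + 14*s^2 - 13*s - 9)
Step 3 gives the overall T(s). Then T(0) = -6/(-9) = 2/3.

Hence the answer: 2/3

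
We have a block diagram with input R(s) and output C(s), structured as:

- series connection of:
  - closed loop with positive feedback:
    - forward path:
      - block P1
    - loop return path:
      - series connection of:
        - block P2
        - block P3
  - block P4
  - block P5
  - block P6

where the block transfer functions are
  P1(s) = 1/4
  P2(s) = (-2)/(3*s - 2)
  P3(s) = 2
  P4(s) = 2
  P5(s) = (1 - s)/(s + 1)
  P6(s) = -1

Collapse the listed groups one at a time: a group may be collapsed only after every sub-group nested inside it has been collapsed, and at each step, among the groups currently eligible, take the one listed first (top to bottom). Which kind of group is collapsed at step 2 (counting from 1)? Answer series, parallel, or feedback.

Reducing step by step:

Step 1: series reduction of P2, P3
Step 2: close the feedback loop around P1, (P2*P3)
Step 3: multiply [P1/(1-P1*(P2*P3))], P4, P5, P6 (series)
At step 2 the group reduced is feedback.

Answer: feedback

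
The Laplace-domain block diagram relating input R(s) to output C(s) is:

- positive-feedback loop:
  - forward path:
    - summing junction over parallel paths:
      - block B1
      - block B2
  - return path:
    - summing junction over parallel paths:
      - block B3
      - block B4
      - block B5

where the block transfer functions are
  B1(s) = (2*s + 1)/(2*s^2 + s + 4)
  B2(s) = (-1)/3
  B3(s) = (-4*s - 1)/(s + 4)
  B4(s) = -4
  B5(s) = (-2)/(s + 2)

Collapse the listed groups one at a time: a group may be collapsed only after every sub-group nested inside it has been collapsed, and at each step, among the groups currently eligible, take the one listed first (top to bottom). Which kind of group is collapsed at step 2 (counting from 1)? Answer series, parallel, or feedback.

1. sum the parallel branches B1, B2
2. parallel reduction of B3, B4, B5
3. apply the feedback formula to (B1+B2), (B3+B4+B5)
Step 2: parallel.

Final answer: parallel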